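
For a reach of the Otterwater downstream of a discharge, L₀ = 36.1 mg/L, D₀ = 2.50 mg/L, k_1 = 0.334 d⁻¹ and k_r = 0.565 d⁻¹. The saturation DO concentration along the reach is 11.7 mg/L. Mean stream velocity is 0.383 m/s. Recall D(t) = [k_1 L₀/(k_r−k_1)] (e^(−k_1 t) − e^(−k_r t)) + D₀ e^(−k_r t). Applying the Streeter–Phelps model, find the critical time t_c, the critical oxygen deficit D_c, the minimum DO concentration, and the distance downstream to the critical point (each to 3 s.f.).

t_c ≈ 2.06 d; D_c ≈ 10.7 mg/L; min DO ≈ 0.987 mg/L; x_c ≈ 68.3 km

At the critical point dD/dt = 0, so k_1 L₀ e^(−k_1 t) = k_r D. Substituting D(t) from the Streeter–Phelps equation and solving for t gives
t_c = ln[(k_r/k_1)(1 − D₀(k_r−k_1)/(k_1 L₀))] / (k_r−k_1).
Here k_r−k_1 = 0.2310 d⁻¹ and 1 − D₀(k_r−k_1)/(k_1 L₀) = 1 − 2.50×0.2310/(0.334×36.1) = 0.9521, so
t_c = ln(1.692 × 0.9521) / 0.2310 = 0.4766 / 0.2310 = 2.063 d.
L(t_c) = L₀ e^(−k_1 t_c) = 36.1 × 0.5020 = 18.12 mg/L, and at the critical point k_r D_c = k_1 L, so D_c = (0.334/0.565) × 18.12 = 10.71 mg/L.
Minimum DO = C_s − D_c = 11.7 − 10.71 = 0.9866 mg/L.
x_c = v t_c = 0.383 m/s × 2.063 d × 86400 s/d = 68270 m ≈ 68.3 km.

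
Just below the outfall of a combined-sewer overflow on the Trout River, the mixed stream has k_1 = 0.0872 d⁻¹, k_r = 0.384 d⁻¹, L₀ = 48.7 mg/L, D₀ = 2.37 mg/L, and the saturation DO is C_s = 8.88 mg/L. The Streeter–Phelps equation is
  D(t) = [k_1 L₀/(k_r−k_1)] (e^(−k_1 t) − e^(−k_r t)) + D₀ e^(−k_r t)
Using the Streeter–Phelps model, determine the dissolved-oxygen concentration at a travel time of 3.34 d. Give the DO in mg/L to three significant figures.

k_1 L₀/(k_r−k_1) = 0.0872×48.7/(0.384−0.0872) = 4.247/0.2968 = 14.31 mg/L.
e^(−k_1 t) = e^(−0.0872×3.340) = 0.7473; e^(−k_r t) = e^(−0.384×3.340) = 0.2773.
D = 14.31 × (0.7473 − 0.2773) + 2.37 × 0.2773 = 6.725 + 0.6573 = 7.382 mg/L.
DO = C_s − D = 8.88 − 7.382 = 1.498 mg/L.

DO ≈ 1.50 mg/L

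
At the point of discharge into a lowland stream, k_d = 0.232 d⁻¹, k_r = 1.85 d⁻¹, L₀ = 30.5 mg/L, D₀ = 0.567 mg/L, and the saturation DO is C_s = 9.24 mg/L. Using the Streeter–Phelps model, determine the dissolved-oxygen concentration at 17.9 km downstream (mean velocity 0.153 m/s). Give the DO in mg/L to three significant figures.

DO ≈ 6.36 mg/L

Travel time t = x/v = 17.9 km / (0.153 m/s) = 17900 m / 0.153 m/s = 117000 s = 1.354 d.
k_d L₀/(k_r−k_d) = 0.232×30.5/(1.85−0.232) = 7.076/1.618 = 4.373 mg/L.
e^(−k_d t) = e^(−0.232×1.354) = 0.7304; e^(−k_r t) = e^(−1.85×1.354) = 0.08167.
D = 4.373 × (0.7304 − 0.08167) + 0.567 × 0.08167 = 2.837 + 0.04631 = 2.883 mg/L.
DO = C_s − D = 9.24 − 2.883 = 6.357 mg/L.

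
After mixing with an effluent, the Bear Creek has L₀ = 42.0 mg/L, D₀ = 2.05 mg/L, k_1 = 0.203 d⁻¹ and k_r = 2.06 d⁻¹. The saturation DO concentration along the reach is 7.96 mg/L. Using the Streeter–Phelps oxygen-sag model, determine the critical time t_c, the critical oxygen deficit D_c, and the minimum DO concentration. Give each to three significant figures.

t_c ≈ 0.929 d; D_c ≈ 3.43 mg/L; min DO ≈ 4.53 mg/L

t_c = [1/(k_r−k_1)] ln[(k_r/k_1)(1 − D₀(k_r−k_1)/(k_1 L₀))]
= [1/(2.06−0.203)] ln[(2.06/0.203)(1 − 2.05×1.857/(0.203×42.0))]
= (1/1.857) ln[10.15 × 0.5535] = 0.5385 × ln(5.617) = 0.5385 × 1.726 = 0.9293 d.
D_c = (k_1/k_r) L₀ e^(−k_1 t_c) = (0.203/2.06) × 42.0 × e^(−0.203×0.9293) = 0.09854 × 42.0 × 0.8281 = 3.427 mg/L.
Minimum DO = C_s − D_c = 7.96 − 3.427 = 4.533 mg/L.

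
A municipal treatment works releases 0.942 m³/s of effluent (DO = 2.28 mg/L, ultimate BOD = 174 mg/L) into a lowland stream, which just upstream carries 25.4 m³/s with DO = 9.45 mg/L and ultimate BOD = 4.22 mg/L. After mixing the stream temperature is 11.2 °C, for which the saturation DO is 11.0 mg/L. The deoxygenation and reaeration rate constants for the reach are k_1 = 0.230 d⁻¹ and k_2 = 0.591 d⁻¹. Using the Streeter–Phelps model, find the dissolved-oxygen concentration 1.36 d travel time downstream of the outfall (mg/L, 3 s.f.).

Mixed DO = (25.4×9.45 + 0.942×2.28)/(25.4+0.942) = 242.2/26.34 = 9.194 mg/L.
Mixed L₀ = (25.4×4.22 + 0.942×174)/(26.34) = 271.1/26.34 = 10.29 mg/L.
Initial deficit D₀ = C_s − DO₀ = 11.0 − 9.194 = 1.806 mg/L.
D(1.36) = [0.230×10.29/(0.591−0.230)](e^(−0.230×1.36) − e^(−0.591×1.36)) + 1.806 e^(−0.591×1.36)
= 6.557 × (0.7314 − 0.4476) + 1.806 × 0.4476 = 2.669 mg/L.
DO = 11.0 − 2.669 = 8.331 mg/L.

DO ≈ 8.33 mg/L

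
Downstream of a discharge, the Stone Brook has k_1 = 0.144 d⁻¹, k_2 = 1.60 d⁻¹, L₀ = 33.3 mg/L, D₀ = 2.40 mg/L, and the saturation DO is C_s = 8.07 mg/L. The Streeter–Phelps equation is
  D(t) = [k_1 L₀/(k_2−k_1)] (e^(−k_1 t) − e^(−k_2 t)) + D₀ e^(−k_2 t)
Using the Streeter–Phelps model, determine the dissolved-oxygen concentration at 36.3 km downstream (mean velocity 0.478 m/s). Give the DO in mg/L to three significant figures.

Travel time t = x/v = 36.3 km / (0.478 m/s) = 36300 m / 0.478 m/s = 75940 s = 0.8790 d.
k_1 L₀/(k_2−k_1) = 0.144×33.3/(1.60−0.144) = 4.795/1.456 = 3.293 mg/L.
e^(−k_1 t) = e^(−0.144×0.8790) = 0.8811; e^(−k_2 t) = e^(−1.60×0.8790) = 0.2450.
D = 3.293 × (0.8811 − 0.2450) + 2.40 × 0.2450 = 2.095 + 0.5881 = 2.683 mg/L.
DO = C_s − D = 8.07 − 2.683 = 5.387 mg/L.

DO ≈ 5.39 mg/L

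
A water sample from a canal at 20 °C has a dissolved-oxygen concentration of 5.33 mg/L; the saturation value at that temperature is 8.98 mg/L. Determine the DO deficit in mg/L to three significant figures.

D ≈ 3.65 mg/L

D = C_s − C = 8.98 − 5.33 = 3.65 mg/L.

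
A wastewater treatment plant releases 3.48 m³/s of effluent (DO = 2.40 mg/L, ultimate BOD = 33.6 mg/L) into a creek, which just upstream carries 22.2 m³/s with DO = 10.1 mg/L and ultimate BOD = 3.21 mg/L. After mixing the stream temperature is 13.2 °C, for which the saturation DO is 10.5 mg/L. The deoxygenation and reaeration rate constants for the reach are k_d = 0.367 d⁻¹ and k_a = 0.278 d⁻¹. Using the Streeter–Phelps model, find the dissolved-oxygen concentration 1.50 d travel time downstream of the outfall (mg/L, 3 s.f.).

DO ≈ 7.06 mg/L

Mixed DO = (22.2×10.1 + 3.48×2.40)/(22.2+3.48) = 232.6/25.68 = 9.057 mg/L.
Mixed L₀ = (22.2×3.21 + 3.48×33.6)/(25.68) = 188.2/25.68 = 7.328 mg/L.
Initial deficit D₀ = C_s − DO₀ = 10.5 − 9.057 = 1.443 mg/L.
D(1.50) = [0.367×7.328/(0.278−0.367)](e^(−0.367×1.50) − e^(−0.278×1.50)) + 1.443 e^(−0.278×1.50)
= -30.22 × (0.5767 − 0.6590) + 1.443 × 0.6590 = 3.440 mg/L.
DO = 10.5 − 3.440 = 7.060 mg/L.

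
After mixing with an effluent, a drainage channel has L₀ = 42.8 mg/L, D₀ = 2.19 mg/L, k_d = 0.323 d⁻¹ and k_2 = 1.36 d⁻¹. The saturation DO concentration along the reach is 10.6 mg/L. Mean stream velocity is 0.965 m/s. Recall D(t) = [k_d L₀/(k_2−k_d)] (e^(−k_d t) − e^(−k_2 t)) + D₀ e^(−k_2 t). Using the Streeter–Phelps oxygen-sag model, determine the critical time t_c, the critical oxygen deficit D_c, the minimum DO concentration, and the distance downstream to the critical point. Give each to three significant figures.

With k_2/k_d = 4.211 and 1 − D₀(k_2−k_d)/(k_d L₀) = 0.8357,
t_c = ln(4.211 × 0.8357) / (1.36 − 0.323) = ln(3.519) / 1.037 = 1.258/1.037 = 1.213 d.
D_c = (k_d/k_2) L₀ e^(−k_d t_c) = (0.323/1.36) × 42.8 × e^(−0.323×1.213) = 0.2375 × 42.8 × 0.6758 = 6.869 mg/L.
Minimum DO = C_s − D_c = 10.6 − 6.869 = 3.731 mg/L.
x_c = v t_c = 0.965 m/s × 1.213 d × 86400 s/d = 101200 m ≈ 101 km.

t_c ≈ 1.21 d; D_c ≈ 6.87 mg/L; min DO ≈ 3.73 mg/L; x_c ≈ 101 km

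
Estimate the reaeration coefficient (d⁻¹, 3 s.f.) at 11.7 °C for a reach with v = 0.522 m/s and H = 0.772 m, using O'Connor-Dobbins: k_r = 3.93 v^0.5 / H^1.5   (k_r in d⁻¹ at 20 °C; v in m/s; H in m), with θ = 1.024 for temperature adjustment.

k_r(20) = 3.93 × 0.522^0.5 / 0.772^1.5 = 3.93 × 0.7225 / 0.6783 = 4.186 d⁻¹.
k_r(11.7) = 4.186 × 1.024^(11.7−20) = 4.186 × 0.8213 = 3.438 d⁻¹.

k_r ≈ 3.44 d⁻¹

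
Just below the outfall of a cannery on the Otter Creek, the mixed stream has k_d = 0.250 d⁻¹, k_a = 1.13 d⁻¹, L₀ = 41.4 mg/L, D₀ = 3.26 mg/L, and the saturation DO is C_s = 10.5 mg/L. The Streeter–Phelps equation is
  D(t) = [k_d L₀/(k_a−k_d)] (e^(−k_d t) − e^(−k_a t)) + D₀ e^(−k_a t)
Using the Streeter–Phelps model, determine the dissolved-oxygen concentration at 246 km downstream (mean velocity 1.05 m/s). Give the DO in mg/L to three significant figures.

Travel time t = x/v = 246 km / (1.05 m/s) = 246000 m / 1.05 m/s = 234300 s = 2.712 d.
k_d L₀/(k_a−k_d) = 0.250×41.4/(1.13−0.250) = 10.35/0.8800 = 11.76 mg/L.
e^(−k_d t) = e^(−0.250×2.712) = 0.5077; e^(−k_a t) = e^(−1.13×2.712) = 0.04669.
D = 11.76 × (0.5077 − 0.04669) + 3.26 × 0.04669 = 5.422 + 0.1522 = 5.574 mg/L.
DO = C_s − D = 10.5 − 5.574 = 4.926 mg/L.

DO ≈ 4.93 mg/L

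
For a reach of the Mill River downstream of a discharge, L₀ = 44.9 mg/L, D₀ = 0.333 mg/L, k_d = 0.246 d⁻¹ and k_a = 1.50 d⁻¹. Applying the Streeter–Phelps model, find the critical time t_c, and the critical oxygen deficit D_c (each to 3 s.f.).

t_c ≈ 1.41 d; D_c ≈ 5.20 mg/L

At the critical point dD/dt = 0, so k_d L₀ e^(−k_d t) = k_a D. Substituting D(t) from the Streeter–Phelps equation and solving for t gives
t_c = ln[(k_a/k_d)(1 − D₀(k_a−k_d)/(k_d L₀))] / (k_a−k_d).
Here k_a−k_d = 1.254 d⁻¹ and 1 − D₀(k_a−k_d)/(k_d L₀) = 1 − 0.333×1.254/(0.246×44.9) = 0.9622, so
t_c = ln(6.098 × 0.9622) / 1.254 = 1.769 / 1.254 = 1.411 d.
L(t_c) = L₀ e^(−k_d t_c) = 44.9 × 0.7067 = 31.73 mg/L, and at the critical point k_a D_c = k_d L, so D_c = (0.246/1.50) × 31.73 = 5.204 mg/L.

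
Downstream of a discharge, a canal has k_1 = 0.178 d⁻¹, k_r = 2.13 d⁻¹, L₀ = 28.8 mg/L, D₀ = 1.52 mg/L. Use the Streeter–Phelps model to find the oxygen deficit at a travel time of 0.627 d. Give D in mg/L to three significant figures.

D ≈ 2.06 mg/L

k_1 L₀/(k_r−k_1) = 0.178×28.8/(2.13−0.178) = 5.126/1.952 = 2.626 mg/L.
e^(−k_1 t) = e^(−0.178×0.6270) = 0.8944; e^(−k_r t) = e^(−2.13×0.6270) = 0.2630.
D = 2.626 × (0.8944 − 0.2630) + 1.52 × 0.2630 = 1.658 + 0.3998 = 2.058 mg/L.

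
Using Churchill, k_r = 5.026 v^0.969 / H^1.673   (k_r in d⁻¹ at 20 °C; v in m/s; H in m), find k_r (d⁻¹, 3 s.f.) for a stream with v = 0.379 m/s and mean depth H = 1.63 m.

k_r ≈ 0.867 d⁻¹

k_r = 5.026 × 0.379^0.969 / 1.63^1.673 = 5.026 × 0.3906 / 2.265 = 0.8668 d⁻¹.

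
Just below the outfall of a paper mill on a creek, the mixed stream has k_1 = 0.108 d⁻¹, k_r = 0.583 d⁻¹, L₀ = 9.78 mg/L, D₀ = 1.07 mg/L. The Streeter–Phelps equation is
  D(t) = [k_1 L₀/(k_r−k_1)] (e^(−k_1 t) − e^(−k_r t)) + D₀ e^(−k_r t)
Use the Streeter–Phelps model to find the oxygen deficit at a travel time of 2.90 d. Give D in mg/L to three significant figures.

D ≈ 1.41 mg/L

k_1 L₀/(k_r−k_1) = 0.108×9.78/(0.583−0.108) = 1.056/0.4750 = 2.224 mg/L.
e^(−k_1 t) = e^(−0.108×2.900) = 0.7311; e^(−k_r t) = e^(−0.583×2.900) = 0.1844.
D = 2.224 × (0.7311 − 0.1844) + 1.07 × 0.1844 = 1.216 + 0.1973 = 1.413 mg/L.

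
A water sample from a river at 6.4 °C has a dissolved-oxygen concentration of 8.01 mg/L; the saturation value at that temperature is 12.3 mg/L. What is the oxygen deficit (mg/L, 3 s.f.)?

D = C_s − C = 12.3 − 8.01 = 4.29 mg/L.

D ≈ 4.29 mg/L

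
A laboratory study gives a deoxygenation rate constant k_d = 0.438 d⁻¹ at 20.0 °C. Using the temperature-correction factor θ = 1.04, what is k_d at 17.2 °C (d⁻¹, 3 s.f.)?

k_d(T₂) = k_d(T₁) · θ^(T₂−T₁) = 0.438 × 1.04^(17.2−20.0)
= 0.438 × 1.04^-2.80 = 0.438 × 0.8960 = 0.3924 d⁻¹.

k_d ≈ 0.392 d⁻¹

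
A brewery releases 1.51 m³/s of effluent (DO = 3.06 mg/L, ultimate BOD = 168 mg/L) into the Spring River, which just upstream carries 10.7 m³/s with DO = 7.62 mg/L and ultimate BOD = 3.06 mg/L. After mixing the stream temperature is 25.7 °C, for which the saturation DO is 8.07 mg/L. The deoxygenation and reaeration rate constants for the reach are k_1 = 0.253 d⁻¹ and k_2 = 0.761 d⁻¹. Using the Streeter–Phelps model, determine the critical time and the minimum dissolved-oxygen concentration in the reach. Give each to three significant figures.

Mixed DO = (10.7×7.62 + 1.51×3.06)/(10.7+1.51) = 86.15/12.21 = 7.056 mg/L.
Mixed L₀ = (10.7×3.06 + 1.51×168)/(12.21) = 286.4/12.21 = 23.46 mg/L.
Initial deficit D₀ = C_s − DO₀ = 8.07 − 7.056 = 1.014 mg/L.
t_c = (1/0.5080) ln[(0.761/0.253)(1 − 1.014×0.5080/(0.253×23.46))] = 1.969 × ln(2.747) = 1.989 d.
D_c = (0.253/0.761) × 23.46 × e^(−0.253×1.989) = 0.3325 × 23.46 × 0.6046 = 4.715 mg/L.
Minimum DO = 8.07 − 4.715 = 3.355 mg/L.

t_c ≈ 1.99 d; minimum DO ≈ 3.36 mg/L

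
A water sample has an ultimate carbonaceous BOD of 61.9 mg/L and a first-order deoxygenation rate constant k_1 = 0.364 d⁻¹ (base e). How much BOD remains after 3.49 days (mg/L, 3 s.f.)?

L ≈ 17.4 mg/L

L_t = L₀ e^(−k_1 t) = 61.9 × e^(−0.364×3.49) = 61.9 × 0.2807 = 17.38 mg/L.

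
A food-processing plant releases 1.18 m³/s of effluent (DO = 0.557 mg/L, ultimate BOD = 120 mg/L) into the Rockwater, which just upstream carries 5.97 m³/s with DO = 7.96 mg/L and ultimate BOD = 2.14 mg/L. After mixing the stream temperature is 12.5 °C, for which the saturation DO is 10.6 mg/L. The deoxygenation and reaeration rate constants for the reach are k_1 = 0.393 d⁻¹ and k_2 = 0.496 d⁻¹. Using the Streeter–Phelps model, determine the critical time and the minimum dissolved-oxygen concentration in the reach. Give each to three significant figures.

Mixed DO = (5.97×7.96 + 1.18×0.557)/(5.97+1.18) = 48.18/7.150 = 6.738 mg/L.
Mixed L₀ = (5.97×2.14 + 1.18×120)/(7.150) = 154.4/7.150 = 21.59 mg/L.
Initial deficit D₀ = C_s − DO₀ = 10.6 − 6.738 = 3.862 mg/L.
t_c = (1/0.1030) ln[(0.496/0.393)(1 − 3.862×0.1030/(0.393×21.59))] = 9.709 × ln(1.203) = 1.794 d.
D_c = (0.393/0.496) × 21.59 × e^(−0.393×1.794) = 0.7923 × 21.59 × 0.4941 = 8.453 mg/L.
Minimum DO = 10.6 − 8.453 = 2.147 mg/L.

t_c ≈ 1.79 d; minimum DO ≈ 2.15 mg/L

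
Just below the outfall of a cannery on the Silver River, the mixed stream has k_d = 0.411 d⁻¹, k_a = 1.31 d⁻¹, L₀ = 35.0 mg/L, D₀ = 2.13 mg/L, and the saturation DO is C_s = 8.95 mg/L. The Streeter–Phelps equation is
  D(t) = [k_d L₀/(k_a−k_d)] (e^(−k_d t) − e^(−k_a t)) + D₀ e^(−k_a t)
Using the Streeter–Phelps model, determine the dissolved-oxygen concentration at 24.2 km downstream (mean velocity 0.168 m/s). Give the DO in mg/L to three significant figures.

DO ≈ 2.45 mg/L

Travel time t = x/v = 24.2 km / (0.168 m/s) = 24200 m / 0.168 m/s = 144000 s = 1.667 d.
k_d L₀/(k_a−k_d) = 0.411×35.0/(1.31−0.411) = 14.38/0.8990 = 16.00 mg/L.
e^(−k_d t) = e^(−0.411×1.667) = 0.5040; e^(−k_a t) = e^(−1.31×1.667) = 0.1126.
D = 16.00 × (0.5040 − 0.1126) + 2.13 × 0.1126 = 6.263 + 0.2398 = 6.503 mg/L.
DO = C_s − D = 8.95 − 6.503 = 2.447 mg/L.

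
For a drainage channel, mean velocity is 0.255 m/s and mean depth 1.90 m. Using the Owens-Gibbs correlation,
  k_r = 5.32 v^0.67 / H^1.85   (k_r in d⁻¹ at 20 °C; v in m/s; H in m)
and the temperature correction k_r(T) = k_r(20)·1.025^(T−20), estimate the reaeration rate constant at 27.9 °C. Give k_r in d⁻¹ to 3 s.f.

k_r(20) = 5.32 × 0.255^0.67 / 1.90^1.85 = 5.32 × 0.4003 / 3.279 = 0.6495 d⁻¹.
k_r(27.9) = 0.6495 × 1.025^(27.9−20) = 0.6495 × 1.215 = 0.7894 d⁻¹.

k_r ≈ 0.789 d⁻¹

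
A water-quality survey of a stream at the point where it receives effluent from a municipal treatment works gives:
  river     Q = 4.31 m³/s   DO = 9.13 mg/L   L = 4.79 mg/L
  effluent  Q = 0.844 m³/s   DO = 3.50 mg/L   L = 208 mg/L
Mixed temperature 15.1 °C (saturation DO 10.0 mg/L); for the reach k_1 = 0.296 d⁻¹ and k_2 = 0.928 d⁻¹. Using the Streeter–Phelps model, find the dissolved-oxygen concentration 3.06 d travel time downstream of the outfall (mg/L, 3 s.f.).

DO ≈ 3.73 mg/L

Mixed DO = (4.31×9.13 + 0.844×3.50)/(4.31+0.844) = 42.30/5.154 = 8.208 mg/L.
Mixed L₀ = (4.31×4.79 + 0.844×208)/(5.154) = 196.2/5.154 = 38.07 mg/L.
Initial deficit D₀ = C_s − DO₀ = 10.0 − 8.208 = 1.792 mg/L.
D(3.06) = [0.296×38.07/(0.928−0.296)](e^(−0.296×3.06) − e^(−0.928×3.06)) + 1.792 e^(−0.928×3.06)
= 17.83 × (0.4042 − 0.05844) + 1.792 × 0.05844 = 6.270 mg/L.
DO = 10.0 − 6.270 = 3.730 mg/L.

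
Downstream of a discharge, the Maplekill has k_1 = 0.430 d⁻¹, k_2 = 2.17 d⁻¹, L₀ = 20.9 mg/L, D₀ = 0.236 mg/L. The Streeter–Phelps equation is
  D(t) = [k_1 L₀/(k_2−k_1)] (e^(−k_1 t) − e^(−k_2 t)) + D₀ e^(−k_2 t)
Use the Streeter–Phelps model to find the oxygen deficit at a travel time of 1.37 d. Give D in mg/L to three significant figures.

k_1 L₀/(k_2−k_1) = 0.430×20.9/(2.17−0.430) = 8.987/1.740 = 5.165 mg/L.
e^(−k_1 t) = e^(−0.430×1.370) = 0.5548; e^(−k_2 t) = e^(−2.17×1.370) = 0.05115.
D = 5.165 × (0.5548 − 0.05115) + 0.236 × 0.05115 = 2.601 + 0.01207 = 2.614 mg/L.

D ≈ 2.61 mg/L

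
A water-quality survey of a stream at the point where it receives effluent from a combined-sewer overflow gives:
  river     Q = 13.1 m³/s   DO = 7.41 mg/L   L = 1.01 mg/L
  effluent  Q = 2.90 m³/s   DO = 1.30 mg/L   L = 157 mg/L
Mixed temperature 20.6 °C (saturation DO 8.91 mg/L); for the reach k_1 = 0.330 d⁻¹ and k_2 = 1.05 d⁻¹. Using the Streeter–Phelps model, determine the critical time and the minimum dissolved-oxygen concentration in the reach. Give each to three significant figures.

Mixed DO = (13.1×7.41 + 2.90×1.30)/(13.1+2.90) = 100.8/16.00 = 6.303 mg/L.
Mixed L₀ = (13.1×1.01 + 2.90×157)/(16.00) = 468.5/16.00 = 29.28 mg/L.
Initial deficit D₀ = C_s − DO₀ = 8.91 − 6.303 = 2.607 mg/L.
t_c = (1/0.7200) ln[(1.05/0.330)(1 − 2.607×0.7200/(0.330×29.28))] = 1.389 × ln(2.564) = 1.308 d.
D_c = (0.330/1.05) × 29.28 × e^(−0.330×1.308) = 0.3143 × 29.28 × 0.6495 = 5.978 mg/L.
Minimum DO = 8.91 − 5.978 = 2.932 mg/L.

t_c ≈ 1.31 d; minimum DO ≈ 2.93 mg/L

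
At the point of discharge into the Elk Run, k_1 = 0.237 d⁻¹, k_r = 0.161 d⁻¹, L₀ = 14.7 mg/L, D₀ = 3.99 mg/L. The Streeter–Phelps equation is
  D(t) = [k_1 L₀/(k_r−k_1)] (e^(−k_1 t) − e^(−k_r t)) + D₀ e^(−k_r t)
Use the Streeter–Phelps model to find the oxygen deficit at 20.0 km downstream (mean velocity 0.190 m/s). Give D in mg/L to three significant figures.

D ≈ 6.61 mg/L

Travel time t = x/v = 20.0 km / (0.190 m/s) = 20000 m / 0.190 m/s = 105300 s = 1.218 d.
k_1 L₀/(k_r−k_1) = 0.237×14.7/(0.161−0.237) = 3.484/-0.07600 = -45.84 mg/L.
e^(−k_1 t) = e^(−0.237×1.218) = 0.7492; e^(−k_r t) = e^(−0.161×1.218) = 0.8219.
D = -45.84 × (0.7492 − 0.8219) + 3.99 × 0.8219 = 3.332 + 3.279 = 6.611 mg/L.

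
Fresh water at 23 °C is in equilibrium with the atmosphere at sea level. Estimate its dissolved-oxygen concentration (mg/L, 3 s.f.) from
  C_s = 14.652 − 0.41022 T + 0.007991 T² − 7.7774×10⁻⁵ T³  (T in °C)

C_s ≈ 8.50 mg/L

C_s = 14.652 − 0.41022×23 + 0.007991×23² − 7.7774×10⁻⁵×23³ = 8.498 mg/L.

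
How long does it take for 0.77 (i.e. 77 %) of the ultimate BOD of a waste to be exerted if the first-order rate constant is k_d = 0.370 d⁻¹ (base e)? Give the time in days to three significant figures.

t ≈ 3.97 d

y/L₀ = 1 − e^(−k_d t) = 0.77 ⇒ e^(−k_d t) = 0.230
t = −ln(0.230) / 0.370 = 1.470 / 0.370 = 3.972 d.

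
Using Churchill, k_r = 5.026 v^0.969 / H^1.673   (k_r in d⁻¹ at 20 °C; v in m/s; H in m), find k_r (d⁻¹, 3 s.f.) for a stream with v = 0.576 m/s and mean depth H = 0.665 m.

k_r = 5.026 × 0.576^0.969 / 0.665^1.673 = 5.026 × 0.5859 / 0.5053 = 5.828 d⁻¹.

k_r ≈ 5.83 d⁻¹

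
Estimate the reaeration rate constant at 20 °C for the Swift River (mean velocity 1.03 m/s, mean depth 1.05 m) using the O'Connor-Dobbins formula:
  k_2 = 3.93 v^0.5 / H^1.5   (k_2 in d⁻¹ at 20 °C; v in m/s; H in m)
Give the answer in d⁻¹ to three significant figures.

k_2 ≈ 3.71 d⁻¹

k_2 = 3.93 × 1.03^0.5 / 1.05^1.5 = 3.93 × 1.015 / 1.076 = 3.707 d⁻¹.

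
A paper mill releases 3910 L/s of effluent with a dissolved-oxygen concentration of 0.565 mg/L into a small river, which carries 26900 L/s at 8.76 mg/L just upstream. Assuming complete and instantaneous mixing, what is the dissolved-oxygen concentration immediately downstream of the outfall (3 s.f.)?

Flow-weighted mixing: C = (Q_r C_r + Q_w C_w)/(Q_r + Q_w)
= (26900×8.76 + 3910×0.565)/(26900 + 3910) = 237900/30810 = 7.720 mg/L.

7.72 mg/L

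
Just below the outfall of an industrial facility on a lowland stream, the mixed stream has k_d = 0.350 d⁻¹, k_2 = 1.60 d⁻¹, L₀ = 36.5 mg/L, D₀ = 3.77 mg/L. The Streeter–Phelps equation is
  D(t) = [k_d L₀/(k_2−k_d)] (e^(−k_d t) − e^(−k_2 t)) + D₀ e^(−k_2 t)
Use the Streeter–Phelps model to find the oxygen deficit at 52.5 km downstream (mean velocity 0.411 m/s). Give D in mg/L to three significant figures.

D ≈ 5.49 mg/L

Travel time t = x/v = 52.5 km / (0.411 m/s) = 52500 m / 0.411 m/s = 127700 s = 1.478 d.
k_d L₀/(k_2−k_d) = 0.350×36.5/(1.60−0.350) = 12.77/1.250 = 10.22 mg/L.
e^(−k_d t) = e^(−0.350×1.478) = 0.5960; e^(−k_2 t) = e^(−1.60×1.478) = 0.09390.
D = 10.22 × (0.5960 − 0.09390) + 3.77 × 0.09390 = 5.132 + 0.3540 = 5.486 mg/L.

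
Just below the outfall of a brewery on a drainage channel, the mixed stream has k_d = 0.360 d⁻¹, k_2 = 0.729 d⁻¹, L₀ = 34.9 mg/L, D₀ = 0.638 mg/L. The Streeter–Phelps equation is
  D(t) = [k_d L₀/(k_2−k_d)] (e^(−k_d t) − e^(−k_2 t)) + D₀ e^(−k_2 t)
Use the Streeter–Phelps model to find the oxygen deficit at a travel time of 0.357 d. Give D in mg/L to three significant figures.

k_d L₀/(k_2−k_d) = 0.360×34.9/(0.729−0.360) = 12.56/0.3690 = 34.05 mg/L.
e^(−k_d t) = e^(−0.360×0.3570) = 0.8794; e^(−k_2 t) = e^(−0.729×0.3570) = 0.7709.
D = 34.05 × (0.8794 − 0.7709) + 0.638 × 0.7709 = 3.696 + 0.4918 = 4.187 mg/L.

D ≈ 4.19 mg/L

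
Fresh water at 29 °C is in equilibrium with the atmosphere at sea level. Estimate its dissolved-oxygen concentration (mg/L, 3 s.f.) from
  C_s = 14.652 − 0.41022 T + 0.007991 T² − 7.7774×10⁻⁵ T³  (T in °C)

C_s ≈ 7.58 mg/L

C_s = 14.652 − 0.41022×29 + 0.007991×29² − 7.7774×10⁻⁵×29³ = 7.579 mg/L.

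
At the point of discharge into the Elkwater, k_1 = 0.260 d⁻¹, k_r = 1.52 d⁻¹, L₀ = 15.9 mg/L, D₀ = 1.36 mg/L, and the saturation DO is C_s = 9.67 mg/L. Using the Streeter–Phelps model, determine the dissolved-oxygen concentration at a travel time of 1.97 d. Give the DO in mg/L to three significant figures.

DO ≈ 7.80 mg/L

k_1 L₀/(k_r−k_1) = 0.260×15.9/(1.52−0.260) = 4.134/1.260 = 3.281 mg/L.
e^(−k_1 t) = e^(−0.260×1.970) = 0.5992; e^(−k_r t) = e^(−1.52×1.970) = 0.05007.
D = 3.281 × (0.5992 − 0.05007) + 1.36 × 0.05007 = 1.802 + 0.06809 = 1.870 mg/L.
DO = C_s − D = 9.67 − 1.870 = 7.800 mg/L.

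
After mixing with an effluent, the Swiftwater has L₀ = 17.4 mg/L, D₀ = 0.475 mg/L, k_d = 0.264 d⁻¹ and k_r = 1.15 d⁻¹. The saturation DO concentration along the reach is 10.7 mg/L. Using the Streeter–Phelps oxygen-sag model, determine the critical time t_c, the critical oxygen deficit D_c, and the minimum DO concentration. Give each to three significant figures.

t_c = [1/(k_r−k_d)] ln[(k_r/k_d)(1 − D₀(k_r−k_d)/(k_d L₀))]
= [1/(1.15−0.264)] ln[(1.15/0.264)(1 − 0.475×0.8860/(0.264×17.4))]
= (1/0.8860) ln[4.356 × 0.9084] = 1.129 × ln(3.957) = 1.129 × 1.375 = 1.552 d.
L(t_c) = L₀ e^(−k_d t_c) = 17.4 × 0.6638 = 11.55 mg/L, and at the critical point k_r D_c = k_d L, so D_c = (0.264/1.15) × 11.55 = 2.651 mg/L.
Minimum DO = C_s − D_c = 10.7 − 2.651 = 8.049 mg/L.

t_c ≈ 1.55 d; D_c ≈ 2.65 mg/L; min DO ≈ 8.05 mg/L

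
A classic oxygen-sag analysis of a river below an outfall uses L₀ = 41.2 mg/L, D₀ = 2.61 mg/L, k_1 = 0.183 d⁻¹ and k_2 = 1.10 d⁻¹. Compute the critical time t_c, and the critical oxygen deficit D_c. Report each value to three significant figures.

With k_2/k_1 = 6.011 and 1 − D₀(k_2−k_1)/(k_1 L₀) = 0.6826,
t_c = ln(6.011 × 0.6826) / (1.10 − 0.183) = ln(4.103) / 0.9170 = 1.412/0.9170 = 1.539 d.
D_c = (k_1/k_2) L₀ e^(−k_1 t_c) = (0.183/1.10) × 41.2 × e^(−0.183×1.539) = 0.1664 × 41.2 × 0.7545 = 5.171 mg/L.

t_c ≈ 1.54 d; D_c ≈ 5.17 mg/L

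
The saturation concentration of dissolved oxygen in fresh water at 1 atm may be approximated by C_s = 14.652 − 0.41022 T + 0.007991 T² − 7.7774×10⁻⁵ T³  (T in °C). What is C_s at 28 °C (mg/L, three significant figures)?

C_s = 14.652 − 0.41022×28 + 0.007991×28² − 7.7774×10⁻⁵×28³ = 7.723 mg/L.

C_s ≈ 7.72 mg/L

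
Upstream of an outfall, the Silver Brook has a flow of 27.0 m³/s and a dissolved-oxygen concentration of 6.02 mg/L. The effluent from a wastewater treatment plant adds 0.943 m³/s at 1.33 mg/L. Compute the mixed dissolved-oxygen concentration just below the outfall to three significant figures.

Flow-weighted mixing: C = (Q_r C_r + Q_w C_w)/(Q_r + Q_w)
= (27.0×6.02 + 0.943×1.33)/(27.0 + 0.943) = 163.8/27.94 = 5.862 mg/L.

5.86 mg/L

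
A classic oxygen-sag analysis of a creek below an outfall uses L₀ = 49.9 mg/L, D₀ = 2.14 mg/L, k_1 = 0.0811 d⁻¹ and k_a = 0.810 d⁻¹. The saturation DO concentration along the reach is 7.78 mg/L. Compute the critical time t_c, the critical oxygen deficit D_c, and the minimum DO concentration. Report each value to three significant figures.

t_c ≈ 2.49 d; D_c ≈ 4.08 mg/L; min DO ≈ 3.70 mg/L

With k_a/k_1 = 9.988 and 1 − D₀(k_a−k_1)/(k_1 L₀) = 0.6146,
t_c = ln(9.988 × 0.6146) / (0.810 − 0.0811) = ln(6.138) / 0.7289 = 1.814/0.7289 = 2.489 d.
D_c = (k_1/k_a) L₀ e^(−k_1 t_c) = (0.0811/0.810) × 49.9 × e^(−0.0811×2.489) = 0.1001 × 49.9 × 0.8172 = 4.083 mg/L.
Minimum DO = C_s − D_c = 7.78 − 4.083 = 3.697 mg/L.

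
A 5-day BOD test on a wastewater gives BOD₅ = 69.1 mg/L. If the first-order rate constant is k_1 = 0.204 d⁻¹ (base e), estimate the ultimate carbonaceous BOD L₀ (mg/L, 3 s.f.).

BOD₅ = L₀(1 − e^(−5k_1)) ⇒ L₀ = BOD₅ / (1 − e^(−5×0.204))
= 69.1 / (1 − 0.3606) = 69.1 / 0.6394 = 108.1 mg/L.

L₀ ≈ 108 mg/L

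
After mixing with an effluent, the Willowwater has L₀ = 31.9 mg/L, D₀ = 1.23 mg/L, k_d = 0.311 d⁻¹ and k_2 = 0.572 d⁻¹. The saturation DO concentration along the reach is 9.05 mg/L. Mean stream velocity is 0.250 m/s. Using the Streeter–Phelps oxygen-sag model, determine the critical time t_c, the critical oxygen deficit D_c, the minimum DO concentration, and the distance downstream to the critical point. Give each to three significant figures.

With k_2/k_d = 1.839 and 1 − D₀(k_2−k_d)/(k_d L₀) = 0.9676,
t_c = ln(1.839 × 0.9676) / (0.572 − 0.311) = ln(1.780) / 0.2610 = 0.5765/0.2610 = 2.209 d.
L(t_c) = L₀ e^(−k_d t_c) = 31.9 × 0.5031 = 16.05 mg/L, and at the critical point k_2 D_c = k_d L, so D_c = (0.311/0.572) × 16.05 = 8.727 mg/L.
Minimum DO = C_s − D_c = 9.05 − 8.727 = 0.3234 mg/L.
x_c = v t_c = 0.250 m/s × 2.209 d × 86400 s/d = 47710 m ≈ 47.7 km.

t_c ≈ 2.21 d; D_c ≈ 8.73 mg/L; min DO ≈ 0.323 mg/L; x_c ≈ 47.7 km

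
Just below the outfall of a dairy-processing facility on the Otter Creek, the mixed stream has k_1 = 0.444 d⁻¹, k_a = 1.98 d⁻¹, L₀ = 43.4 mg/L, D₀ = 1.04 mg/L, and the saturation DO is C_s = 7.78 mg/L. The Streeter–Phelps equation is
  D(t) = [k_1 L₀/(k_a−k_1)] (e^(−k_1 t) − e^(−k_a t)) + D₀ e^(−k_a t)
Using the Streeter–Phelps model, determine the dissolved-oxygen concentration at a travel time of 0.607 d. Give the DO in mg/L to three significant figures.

DO ≈ 1.66 mg/L

k_1 L₀/(k_a−k_1) = 0.444×43.4/(1.98−0.444) = 19.27/1.536 = 12.55 mg/L.
e^(−k_1 t) = e^(−0.444×0.6070) = 0.7638; e^(−k_a t) = e^(−1.98×0.6070) = 0.3006.
D = 12.55 × (0.7638 − 0.3006) + 1.04 × 0.3006 = 5.810 + 0.3127 = 6.123 mg/L.
DO = C_s − D = 7.78 − 6.123 = 1.657 mg/L.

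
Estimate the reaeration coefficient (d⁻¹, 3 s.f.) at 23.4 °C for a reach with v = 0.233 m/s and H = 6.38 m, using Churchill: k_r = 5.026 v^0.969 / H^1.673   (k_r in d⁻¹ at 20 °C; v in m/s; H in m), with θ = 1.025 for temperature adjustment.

k_r ≈ 0.0600 d⁻¹

k_r(20) = 5.026 × 0.233^0.969 / 6.38^1.673 = 5.026 × 0.2438 / 22.21 = 0.05517 d⁻¹.
k_r(23.4) = 0.05517 × 1.025^(23.4−20) = 0.05517 × 1.088 = 0.06000 d⁻¹.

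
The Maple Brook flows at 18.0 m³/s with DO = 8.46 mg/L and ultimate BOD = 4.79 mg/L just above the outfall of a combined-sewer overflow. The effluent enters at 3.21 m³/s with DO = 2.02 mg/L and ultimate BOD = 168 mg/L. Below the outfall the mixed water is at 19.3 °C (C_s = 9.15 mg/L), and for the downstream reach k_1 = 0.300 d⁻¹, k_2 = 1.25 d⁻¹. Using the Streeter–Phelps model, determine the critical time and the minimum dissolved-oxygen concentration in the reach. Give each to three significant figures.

Mixed DO = (18.0×8.46 + 3.21×2.02)/(18.0+3.21) = 158.8/21.21 = 7.485 mg/L.
Mixed L₀ = (18.0×4.79 + 3.21×168)/(21.21) = 625.5/21.21 = 29.49 mg/L.
Initial deficit D₀ = C_s − DO₀ = 9.15 − 7.485 = 1.665 mg/L.
t_c = (1/0.9500) ln[(1.25/0.300)(1 − 1.665×0.9500/(0.300×29.49))] = 1.053 × ln(3.422) = 1.295 d.
D_c = (0.300/1.25) × 29.49 × e^(−0.300×1.295) = 0.2400 × 29.49 × 0.6781 = 4.799 mg/L.
Minimum DO = 9.15 − 4.799 = 4.351 mg/L.

t_c ≈ 1.29 d; minimum DO ≈ 4.35 mg/L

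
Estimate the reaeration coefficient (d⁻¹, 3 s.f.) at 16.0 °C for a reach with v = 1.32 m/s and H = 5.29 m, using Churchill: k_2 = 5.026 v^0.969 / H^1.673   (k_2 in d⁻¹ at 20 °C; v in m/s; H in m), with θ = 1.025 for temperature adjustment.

k_2(20) = 5.026 × 1.32^0.969 / 5.29^1.673 = 5.026 × 1.309 / 16.23 = 0.4052 d⁻¹.
k_2(16.0) = 0.4052 × 1.025^(16.0−20) = 0.4052 × 0.9060 = 0.3671 d⁻¹.

k_2 ≈ 0.367 d⁻¹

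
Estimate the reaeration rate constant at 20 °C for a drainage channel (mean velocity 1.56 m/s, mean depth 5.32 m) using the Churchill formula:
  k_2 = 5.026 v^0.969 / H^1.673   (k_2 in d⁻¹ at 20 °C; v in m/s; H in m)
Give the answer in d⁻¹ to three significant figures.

k_2 = 5.026 × 1.56^0.969 / 5.32^1.673 = 5.026 × 1.539 / 16.39 = 0.4720 d⁻¹.

k_2 ≈ 0.472 d⁻¹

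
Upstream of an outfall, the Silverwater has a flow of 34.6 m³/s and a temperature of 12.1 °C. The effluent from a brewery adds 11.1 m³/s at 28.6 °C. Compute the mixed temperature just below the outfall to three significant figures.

Flow-weighted mixing: C = (Q_r C_r + Q_w C_w)/(Q_r + Q_w)
= (34.6×12.1 + 11.1×28.6)/(34.6 + 11.1) = 736.1/45.70 = 16.11 °C.

16.1 °C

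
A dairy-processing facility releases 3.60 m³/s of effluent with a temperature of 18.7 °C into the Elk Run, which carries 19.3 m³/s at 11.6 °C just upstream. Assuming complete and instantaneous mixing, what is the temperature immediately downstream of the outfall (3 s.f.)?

Flow-weighted mixing: C = (Q_r C_r + Q_w C_w)/(Q_r + Q_w)
= (19.3×11.6 + 3.60×18.7)/(19.3 + 3.60) = 291.2/22.90 = 12.72 °C.

12.7 °C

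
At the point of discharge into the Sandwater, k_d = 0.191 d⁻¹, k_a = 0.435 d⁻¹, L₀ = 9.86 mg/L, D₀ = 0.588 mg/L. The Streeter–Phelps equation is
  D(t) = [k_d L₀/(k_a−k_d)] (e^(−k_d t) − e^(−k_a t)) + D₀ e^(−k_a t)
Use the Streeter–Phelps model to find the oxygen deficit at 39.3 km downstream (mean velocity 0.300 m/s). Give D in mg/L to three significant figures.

D ≈ 2.09 mg/L

Travel time t = x/v = 39.3 km / (0.300 m/s) = 39300 m / 0.300 m/s = 131000 s = 1.516 d.
k_d L₀/(k_a−k_d) = 0.191×9.86/(0.435−0.191) = 1.883/0.2440 = 7.718 mg/L.
e^(−k_d t) = e^(−0.191×1.516) = 0.7486; e^(−k_a t) = e^(−0.435×1.516) = 0.5171.
D = 7.718 × (0.7486 − 0.5171) + 0.588 × 0.5171 = 1.787 + 0.3040 = 2.091 mg/L.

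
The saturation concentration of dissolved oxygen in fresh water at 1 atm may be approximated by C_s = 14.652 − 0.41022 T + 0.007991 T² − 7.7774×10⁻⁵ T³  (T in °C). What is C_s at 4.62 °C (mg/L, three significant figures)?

C_s ≈ 12.9 mg/L

C_s = 14.652 − 0.41022×4.62 + 0.007991×4.62² − 7.7774×10⁻⁵×4.62³ = 12.92 mg/L.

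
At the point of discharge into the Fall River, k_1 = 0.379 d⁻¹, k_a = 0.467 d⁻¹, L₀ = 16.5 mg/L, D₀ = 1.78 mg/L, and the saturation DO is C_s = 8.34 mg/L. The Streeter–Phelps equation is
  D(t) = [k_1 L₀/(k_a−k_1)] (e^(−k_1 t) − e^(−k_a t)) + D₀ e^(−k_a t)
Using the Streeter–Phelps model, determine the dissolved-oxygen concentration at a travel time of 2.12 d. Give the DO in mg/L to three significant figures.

DO ≈ 2.26 mg/L

k_1 L₀/(k_a−k_1) = 0.379×16.5/(0.467−0.379) = 6.253/0.08800 = 71.06 mg/L.
e^(−k_1 t) = e^(−0.379×2.120) = 0.4478; e^(−k_a t) = e^(−0.467×2.120) = 0.3716.
D = 71.06 × (0.4478 − 0.3716) + 1.78 × 0.3716 = 5.415 + 0.6614 = 6.077 mg/L.
DO = C_s − D = 8.34 − 6.077 = 2.263 mg/L.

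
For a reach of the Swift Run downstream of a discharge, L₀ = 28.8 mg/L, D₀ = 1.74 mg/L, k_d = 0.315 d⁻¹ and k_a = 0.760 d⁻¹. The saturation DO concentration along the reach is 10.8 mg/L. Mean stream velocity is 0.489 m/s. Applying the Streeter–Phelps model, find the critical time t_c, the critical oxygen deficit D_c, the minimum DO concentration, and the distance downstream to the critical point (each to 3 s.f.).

t_c ≈ 1.78 d; D_c ≈ 6.82 mg/L; min DO ≈ 3.98 mg/L; x_c ≈ 75.2 km

t_c = [1/(k_a−k_d)] ln[(k_a/k_d)(1 − D₀(k_a−k_d)/(k_d L₀))]
= [1/(0.760−0.315)] ln[(0.760/0.315)(1 − 1.74×0.4450/(0.315×28.8))]
= (1/0.4450) ln[2.413 × 0.9146] = 2.247 × ln(2.207) = 2.247 × 0.7915 = 1.779 d.
D_c = (k_d/k_a) L₀ e^(−k_d t_c) = (0.315/0.760) × 28.8 × e^(−0.315×1.779) = 0.4145 × 28.8 × 0.5710 = 6.816 mg/L.
Minimum DO = C_s − D_c = 10.8 − 6.816 = 3.984 mg/L.
x_c = v t_c = 0.489 m/s × 1.779 d × 86400 s/d = 75150 m ≈ 75.2 km.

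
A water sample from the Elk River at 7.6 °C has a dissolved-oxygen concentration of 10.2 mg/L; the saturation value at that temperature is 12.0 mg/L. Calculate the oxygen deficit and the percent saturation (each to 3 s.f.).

D = C_s − C = 12.0 − 10.2 = 1.80 mg/L.
% saturation = 10.2/12.0 × 100 = 85.0 %.

D ≈ 1.80 mg/L; 85.0 % saturation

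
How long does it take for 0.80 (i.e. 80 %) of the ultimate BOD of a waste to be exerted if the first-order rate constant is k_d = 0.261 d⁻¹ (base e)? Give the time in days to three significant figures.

t ≈ 6.17 d

y/L₀ = 1 − e^(−k_d t) = 0.80 ⇒ e^(−k_d t) = 0.200
t = −ln(0.200) / 0.261 = 1.609 / 0.261 = 6.166 d.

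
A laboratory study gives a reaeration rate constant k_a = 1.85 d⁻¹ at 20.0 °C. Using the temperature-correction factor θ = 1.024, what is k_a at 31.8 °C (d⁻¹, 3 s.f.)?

k_a(T₂) = k_a(T₁) · θ^(T₂−T₁) = 1.85 × 1.024^(31.8−20.0)
= 1.85 × 1.024^11.8 = 1.85 × 1.323 = 2.447 d⁻¹.

k_a ≈ 2.45 d⁻¹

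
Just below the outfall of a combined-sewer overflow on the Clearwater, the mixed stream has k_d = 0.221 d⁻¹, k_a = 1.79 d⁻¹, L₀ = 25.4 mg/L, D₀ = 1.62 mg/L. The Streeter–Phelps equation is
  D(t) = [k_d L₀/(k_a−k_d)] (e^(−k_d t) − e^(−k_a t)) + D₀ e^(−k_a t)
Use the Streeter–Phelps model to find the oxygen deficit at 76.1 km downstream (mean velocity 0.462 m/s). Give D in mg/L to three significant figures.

Travel time t = x/v = 76.1 km / (0.462 m/s) = 76100 m / 0.462 m/s = 164700 s = 1.906 d.
k_d L₀/(k_a−k_d) = 0.221×25.4/(1.79−0.221) = 5.613/1.569 = 3.578 mg/L.
e^(−k_d t) = e^(−0.221×1.906) = 0.6562; e^(−k_a t) = e^(−1.79×1.906) = 0.03296.
D = 3.578 × (0.6562 − 0.03296) + 1.62 × 0.03296 = 2.230 + 0.05339 = 2.283 mg/L.

D ≈ 2.28 mg/L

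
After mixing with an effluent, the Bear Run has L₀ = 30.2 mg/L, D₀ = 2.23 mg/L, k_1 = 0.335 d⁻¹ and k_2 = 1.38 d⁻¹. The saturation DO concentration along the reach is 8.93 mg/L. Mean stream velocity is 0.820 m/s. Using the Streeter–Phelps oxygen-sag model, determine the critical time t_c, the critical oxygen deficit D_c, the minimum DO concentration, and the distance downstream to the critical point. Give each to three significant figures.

t_c ≈ 1.10 d; D_c ≈ 5.06 mg/L; min DO ≈ 3.87 mg/L; x_c ≈ 78.2 km

With k_2/k_1 = 4.119 and 1 − D₀(k_2−k_1)/(k_1 L₀) = 0.7697,
t_c = ln(4.119 × 0.7697) / (1.38 − 0.335) = ln(3.171) / 1.045 = 1.154/1.045 = 1.104 d.
D_c = (k_1/k_2) L₀ e^(−k_1 t_c) = (0.335/1.38) × 30.2 × e^(−0.335×1.104) = 0.2428 × 30.2 × 0.6908 = 5.064 mg/L.
Minimum DO = C_s − D_c = 8.93 − 5.064 = 3.866 mg/L.
x_c = v t_c = 0.820 m/s × 1.104 d × 86400 s/d = 78230 m ≈ 78.2 km.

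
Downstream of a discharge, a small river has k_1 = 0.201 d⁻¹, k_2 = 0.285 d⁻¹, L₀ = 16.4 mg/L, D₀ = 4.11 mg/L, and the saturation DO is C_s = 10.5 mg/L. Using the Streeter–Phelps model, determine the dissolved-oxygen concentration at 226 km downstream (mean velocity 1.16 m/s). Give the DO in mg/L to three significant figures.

Travel time t = x/v = 226 km / (1.16 m/s) = 226000 m / 1.16 m/s = 194800 s = 2.255 d.
k_1 L₀/(k_2−k_1) = 0.201×16.4/(0.285−0.201) = 3.296/0.08400 = 39.24 mg/L.
e^(−k_1 t) = e^(−0.201×2.255) = 0.6356; e^(−k_2 t) = e^(−0.285×2.255) = 0.5259.
D = 39.24 × (0.6356 − 0.5259) + 4.11 × 0.5259 = 4.304 + 2.161 = 6.465 mg/L.
DO = C_s − D = 10.5 − 6.465 = 4.035 mg/L.

DO ≈ 4.03 mg/L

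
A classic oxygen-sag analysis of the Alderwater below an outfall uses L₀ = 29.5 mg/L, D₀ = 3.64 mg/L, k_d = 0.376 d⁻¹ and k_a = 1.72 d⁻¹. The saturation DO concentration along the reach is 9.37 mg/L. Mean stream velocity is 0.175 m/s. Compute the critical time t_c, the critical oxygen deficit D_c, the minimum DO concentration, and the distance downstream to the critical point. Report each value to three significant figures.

t_c ≈ 0.699 d; D_c ≈ 4.96 mg/L; min DO ≈ 4.41 mg/L; x_c ≈ 10.6 km

t_c = [1/(k_a−k_d)] ln[(k_a/k_d)(1 − D₀(k_a−k_d)/(k_d L₀))]
= [1/(1.72−0.376)] ln[(1.72/0.376)(1 − 3.64×1.344/(0.376×29.5))]
= (1/1.344) ln[4.574 × 0.5589] = 0.7440 × ln(2.557) = 0.7440 × 0.9388 = 0.6985 d.
L(t_c) = L₀ e^(−k_d t_c) = 29.5 × 0.7690 = 22.69 mg/L, and at the critical point k_a D_c = k_d L, so D_c = (0.376/1.72) × 22.69 = 4.959 mg/L.
Minimum DO = C_s − D_c = 9.37 − 4.959 = 4.411 mg/L.
x_c = v t_c = 0.175 m/s × 0.6985 d × 86400 s/d = 10560 m ≈ 10.6 km.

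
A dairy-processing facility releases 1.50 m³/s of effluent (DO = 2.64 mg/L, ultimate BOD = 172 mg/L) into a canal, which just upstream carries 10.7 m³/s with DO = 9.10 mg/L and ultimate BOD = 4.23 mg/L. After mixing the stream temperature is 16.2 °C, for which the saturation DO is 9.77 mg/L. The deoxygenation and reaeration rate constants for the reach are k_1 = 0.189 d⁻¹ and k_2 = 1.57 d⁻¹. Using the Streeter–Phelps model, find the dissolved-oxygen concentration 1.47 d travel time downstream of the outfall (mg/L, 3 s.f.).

Mixed DO = (10.7×9.10 + 1.50×2.64)/(10.7+1.50) = 101.3/12.20 = 8.306 mg/L.
Mixed L₀ = (10.7×4.23 + 1.50×172)/(12.20) = 303.3/12.20 = 24.86 mg/L.
Initial deficit D₀ = C_s − DO₀ = 9.77 − 8.306 = 1.464 mg/L.
D(1.47) = [0.189×24.86/(1.57−0.189)](e^(−0.189×1.47) − e^(−1.57×1.47)) + 1.464 e^(−1.57×1.47)
= 3.402 × (0.7574 − 0.09947) + 1.464 × 0.09947 = 2.384 mg/L.
DO = 9.77 − 2.384 = 7.386 mg/L.

DO ≈ 7.39 mg/L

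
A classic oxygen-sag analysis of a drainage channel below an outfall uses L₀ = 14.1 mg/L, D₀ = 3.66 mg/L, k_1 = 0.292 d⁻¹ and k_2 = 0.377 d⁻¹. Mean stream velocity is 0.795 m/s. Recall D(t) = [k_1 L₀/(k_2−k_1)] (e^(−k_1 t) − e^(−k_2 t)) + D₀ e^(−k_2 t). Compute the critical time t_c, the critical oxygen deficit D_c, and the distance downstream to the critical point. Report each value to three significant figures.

At the critical point dD/dt = 0, so k_1 L₀ e^(−k_1 t) = k_2 D. Substituting D(t) from the Streeter–Phelps equation and solving for t gives
t_c = ln[(k_2/k_1)(1 − D₀(k_2−k_1)/(k_1 L₀))] / (k_2−k_1).
Here k_2−k_1 = 0.08500 d⁻¹ and 1 − D₀(k_2−k_1)/(k_1 L₀) = 1 − 3.66×0.08500/(0.292×14.1) = 0.9244, so
t_c = ln(1.291 × 0.9244) / 0.08500 = 0.1769 / 0.08500 = 2.081 d.
L(t_c) = L₀ e^(−k_1 t_c) = 14.1 × 0.5446 = 7.678 mg/L, and at the critical point k_2 D_c = k_1 L, so D_c = (0.292/0.377) × 7.678 = 5.947 mg/L.
x_c = v t_c = 0.795 m/s × 2.081 d × 86400 s/d = 143000 m ≈ 143 km.

t_c ≈ 2.08 d; D_c ≈ 5.95 mg/L; x_c ≈ 143 km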